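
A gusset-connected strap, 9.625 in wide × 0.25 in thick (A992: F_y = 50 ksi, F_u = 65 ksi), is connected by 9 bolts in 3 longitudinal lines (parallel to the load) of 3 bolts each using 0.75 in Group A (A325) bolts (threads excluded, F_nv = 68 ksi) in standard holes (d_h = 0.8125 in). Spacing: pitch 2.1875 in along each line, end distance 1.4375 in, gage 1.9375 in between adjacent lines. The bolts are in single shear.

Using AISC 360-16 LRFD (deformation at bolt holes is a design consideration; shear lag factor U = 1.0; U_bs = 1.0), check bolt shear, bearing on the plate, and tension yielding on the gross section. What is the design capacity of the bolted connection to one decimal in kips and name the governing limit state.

Bolt shear: A_b = π(0.75)²/4 = 0.44179 in². φR_n = 0.75 × 68 × 0.44179 × 9 × 1 = 202.8 kips.
Bearing (0.25 in plate, F_u = 65 ksi): end bolts L_c = 1.4375 − 0.8125/2 = 1.03125, R_n = min(1.2×1.03125×0.25×65, 2.4×0.75×0.25×65) = 20.109 kips/bolt; interior L_c = 2.1875 − 0.8125 = 1.375, R_n = 26.813 kips/bolt. φR_n = 0.75 × (3×20.109 + 6×26.813) = 165.9 kips.
Tension yield (gross): A_g = 9.625×0.25 = 2.4063 in². φR_n = 0.90 × 50 × 2.4063 = 108.3 kips.
Governing: min(202.8, 165.9, 108.3) = 108.3 kips → gross-section yield.

108.3 kips (gross-section yield governs)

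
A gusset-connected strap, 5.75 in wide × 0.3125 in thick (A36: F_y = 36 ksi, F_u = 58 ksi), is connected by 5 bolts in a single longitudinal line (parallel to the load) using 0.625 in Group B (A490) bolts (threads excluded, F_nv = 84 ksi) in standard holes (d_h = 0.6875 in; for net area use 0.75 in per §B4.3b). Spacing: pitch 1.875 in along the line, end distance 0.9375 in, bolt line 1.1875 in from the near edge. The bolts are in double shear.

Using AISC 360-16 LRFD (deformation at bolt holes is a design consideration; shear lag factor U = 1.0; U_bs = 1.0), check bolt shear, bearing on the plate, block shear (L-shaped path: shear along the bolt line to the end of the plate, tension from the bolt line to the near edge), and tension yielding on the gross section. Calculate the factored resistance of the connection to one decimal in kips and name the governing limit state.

52.3 kips (block shear governs)

Bolt shear: A_b = π(0.625)²/4 = 0.3068 in². φR_n = 0.75 × 84 × 0.3068 × 5 × 2 = 193.3 kips.
Bearing (0.3125 in plate, F_u = 58 ksi): end bolts L_c = 0.9375 − 0.6875/2 = 0.59375, R_n = min(1.2×0.59375×0.3125×58, 2.4×0.625×0.3125×58) = 12.914 kips/bolt; interior L_c = 1.875 − 0.6875 = 1.1875, R_n = 25.828 kips/bolt. φR_n = 0.75 × (1×12.914 + 4×25.828) = 87.2 kips.
Block shear: shear path 1×[0.9375+4×1.875] = 1×8.4375 in, A_gv = 2.6367, A_nv = 1×(8.4375 − 4.5×0.75)×0.3125 = 1.582 in²; tension to near edge: (1.1875 − 0.5×0.75)×0.3125 = 0.25391 in². R_n = min(0.6×58×1.582, 0.6×36×2.6367) + 1.0×58×0.25391 = min(55.054, 56.953) + 14.727 = 69.781 kips. φR_n = 0.75 × 69.781 = 52.3 kips.
Tension yield (gross): A_g = 5.75×0.3125 = 1.7969 in². φR_n = 0.90 × 36 × 1.7969 = 58.2 kips.
Governing: min(193.3, 87.2, 52.3, 58.2) = 52.3 kips → block shear.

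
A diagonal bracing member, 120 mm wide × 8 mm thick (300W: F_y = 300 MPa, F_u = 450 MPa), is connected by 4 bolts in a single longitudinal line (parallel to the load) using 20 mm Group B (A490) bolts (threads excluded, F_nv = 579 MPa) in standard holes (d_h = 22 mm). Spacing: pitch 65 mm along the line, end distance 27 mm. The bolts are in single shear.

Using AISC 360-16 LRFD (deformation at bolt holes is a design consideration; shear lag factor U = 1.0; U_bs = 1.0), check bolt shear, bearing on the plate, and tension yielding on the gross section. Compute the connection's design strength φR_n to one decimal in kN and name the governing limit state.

Bolt shear: A_b = π(20)²/4 = 314.16 mm². φR_n = 0.75 × 579 × 314.16 × 4 × 1 = 545.7 kN.
Bearing (8 mm plate, F_u = 450 MPa): end bolts L_c = 27 − 22/2 = 16, R_n = min(1.2×16×8×450, 2.4×20×8×450) = 69.12 kN/bolt; interior L_c = 65 − 22 = 43, R_n = 172.8 kN/bolt. φR_n = 0.75 × (1×69.12 + 3×172.8) = 440.6 kN.
Tension yield (gross): A_g = 120×8 = 960 mm². φR_n = 0.90 × 300 × 960 = 259.2 kN.
Governing: min(545.7, 440.6, 259.2) = 259.2 kN → gross-section yield.

259.2 kN (gross-section yield governs)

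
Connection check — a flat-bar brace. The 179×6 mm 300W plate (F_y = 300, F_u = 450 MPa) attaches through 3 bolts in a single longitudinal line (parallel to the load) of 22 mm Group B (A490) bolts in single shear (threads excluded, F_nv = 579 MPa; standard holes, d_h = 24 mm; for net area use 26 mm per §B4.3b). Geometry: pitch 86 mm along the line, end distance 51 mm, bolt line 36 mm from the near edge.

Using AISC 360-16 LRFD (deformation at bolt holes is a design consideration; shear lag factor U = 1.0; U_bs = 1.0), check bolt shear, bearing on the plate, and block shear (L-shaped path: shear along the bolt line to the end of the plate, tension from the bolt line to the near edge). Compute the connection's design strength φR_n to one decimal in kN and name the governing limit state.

Bolt shear: A_b = π(22)²/4 = 380.13 mm². φR_n = 0.75 × 579 × 380.13 × 3 × 1 = 495.2 kN.
Bearing (6 mm plate, F_u = 450 MPa): end bolts L_c = 51 − 24/2 = 39, R_n = min(1.2×39×6×450, 2.4×22×6×450) = 126.36 kN/bolt; interior L_c = 86 − 24 = 62, R_n = 142.56 kN/bolt. φR_n = 0.75 × (1×126.36 + 2×142.56) = 308.6 kN.
Block shear: shear path 1×[51+2×86] = 1×223 mm, A_gv = 1338, A_nv = 1×(223 − 2.5×26)×6 = 948 mm²; tension to near edge: (36 − 0.5×26)×6 = 138 mm². R_n = min(0.6×450×948, 0.6×300×1338) + 1.0×450×138 = min(255.96, 240.84) + 62.1 = 302.94 kN. φR_n = 0.75 × 302.94 = 227.2 kN.
Governing: min(495.2, 308.6, 227.2) = 227.2 kN → block shear.

227.2 kN (block shear governs)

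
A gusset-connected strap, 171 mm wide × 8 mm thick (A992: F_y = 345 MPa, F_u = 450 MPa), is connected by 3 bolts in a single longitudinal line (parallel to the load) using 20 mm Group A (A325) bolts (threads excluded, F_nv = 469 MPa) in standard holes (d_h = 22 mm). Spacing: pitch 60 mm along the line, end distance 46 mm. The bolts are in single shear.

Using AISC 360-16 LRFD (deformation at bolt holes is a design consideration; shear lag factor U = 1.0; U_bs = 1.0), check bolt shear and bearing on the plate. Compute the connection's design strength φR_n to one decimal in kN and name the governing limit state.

331.5 kN (bolt shear governs)

Bolt shear: A_b = π(20)²/4 = 314.16 mm². φR_n = 0.75 × 469 × 314.16 × 3 × 1 = 331.5 kN.
Bearing (8 mm plate, F_u = 450 MPa): end bolts L_c = 46 − 22/2 = 35, R_n = min(1.2×35×8×450, 2.4×20×8×450) = 151.2 kN/bolt; interior L_c = 60 − 22 = 38, R_n = 164.16 kN/bolt. φR_n = 0.75 × (1×151.2 + 2×164.16) = 359.6 kN.
Governing: min(331.5, 359.6) = 331.5 kN → bolt shear.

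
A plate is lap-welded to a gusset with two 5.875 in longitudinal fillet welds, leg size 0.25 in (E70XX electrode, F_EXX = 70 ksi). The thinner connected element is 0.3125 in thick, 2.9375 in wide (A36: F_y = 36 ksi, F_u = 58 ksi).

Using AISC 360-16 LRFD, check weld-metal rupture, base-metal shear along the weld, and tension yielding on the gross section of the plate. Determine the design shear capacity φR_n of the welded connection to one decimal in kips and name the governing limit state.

Weld metal: throat = 0.707×0.25 = 0.17675 in, L = 2×5.875 = 11.75 in. φR_n = 0.75 × 0.6 × 70 × 0.17675 × 11.75 = 65.4 kips.
Base metal shear (0.3125 in plate): yield φR_n = 1.0×0.6×36×0.3125×11.75 = 79.3 kips; rupture φR_n = 0.75×0.6×58×0.3125×11.75 = 95.8 kips; take 79.3 kips (yield).
Tension yield (gross): A_g = 2.9375×0.3125 = 0.91797 in². φR_n = 0.90 × 36 × 0.91797 = 29.7 kips.
Governing: min(65.4, 79.3, 29.7) = 29.7 kips → gross-section yield.

29.7 kips (gross-section yield governs)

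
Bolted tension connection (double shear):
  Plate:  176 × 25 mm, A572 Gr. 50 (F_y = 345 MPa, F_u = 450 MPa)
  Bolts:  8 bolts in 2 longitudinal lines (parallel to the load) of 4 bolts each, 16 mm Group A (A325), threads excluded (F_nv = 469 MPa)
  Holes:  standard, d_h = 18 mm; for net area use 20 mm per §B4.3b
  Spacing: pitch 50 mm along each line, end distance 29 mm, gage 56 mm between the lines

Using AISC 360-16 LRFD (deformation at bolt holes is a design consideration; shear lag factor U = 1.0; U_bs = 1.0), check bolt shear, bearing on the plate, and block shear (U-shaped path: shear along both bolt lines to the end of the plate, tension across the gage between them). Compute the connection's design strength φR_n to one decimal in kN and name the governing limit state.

1131.6 kN (bolt shear governs)

Bolt shear: A_b = π(16)²/4 = 201.06 mm². φR_n = 0.75 × 469 × 201.06 × 8 × 2 = 1131.6 kN.
Bearing (25 mm plate, F_u = 450 MPa): end bolts L_c = 29 − 18/2 = 20, R_n = min(1.2×20×25×450, 2.4×16×25×450) = 270 kN/bolt; interior L_c = 50 − 18 = 32, R_n = 432 kN/bolt. φR_n = 0.75 × (2×270 + 6×432) = 2349.0 kN.
Block shear: shear path 2×[29+3×50] = 2×179 mm, A_gv = 8950, A_nv = 2×(179 − 3.5×20)×25 = 5450 mm²; tension across gage: (56 − 1×20)×25 = 900 mm². R_n = min(0.6×450×5450, 0.6×345×8950) + 1.0×450×900 = min(1471.5, 1852.7) + 405 = 1876.5 kN. φR_n = 0.75 × 1876.5 = 1407.4 kN.
Governing: min(1131.6, 2349.0, 1407.4) = 1131.6 kN → bolt shear.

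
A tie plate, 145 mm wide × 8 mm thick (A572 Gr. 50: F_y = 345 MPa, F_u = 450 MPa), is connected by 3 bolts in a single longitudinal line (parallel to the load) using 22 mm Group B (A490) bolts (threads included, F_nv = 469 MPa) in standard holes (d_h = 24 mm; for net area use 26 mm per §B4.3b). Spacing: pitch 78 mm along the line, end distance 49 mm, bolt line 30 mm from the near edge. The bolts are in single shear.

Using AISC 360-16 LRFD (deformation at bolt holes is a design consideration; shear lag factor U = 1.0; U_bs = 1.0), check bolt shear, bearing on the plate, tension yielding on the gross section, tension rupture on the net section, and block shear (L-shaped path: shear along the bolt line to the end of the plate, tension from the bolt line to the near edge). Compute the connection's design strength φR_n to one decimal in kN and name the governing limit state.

Bolt shear: A_b = π(22)²/4 = 380.13 mm². φR_n = 0.75 × 469 × 380.13 × 3 × 1 = 401.1 kN.
Bearing (8 mm plate, F_u = 450 MPa): end bolts L_c = 49 − 24/2 = 37, R_n = min(1.2×37×8×450, 2.4×22×8×450) = 159.84 kN/bolt; interior L_c = 78 − 24 = 54, R_n = 190.08 kN/bolt. φR_n = 0.75 × (1×159.84 + 2×190.08) = 405.0 kN.
Tension yield (gross): A_g = 145×8 = 1160 mm². φR_n = 0.90 × 345 × 1160 = 360.2 kN.
Tension rupture (net): A_n = (145 − 1×26)×8 = 952 mm² (U = 1.0, A_e = A_n). φR_n = 0.75 × 450 × 952 = 321.3 kN.
Block shear: shear path 1×[49+2×78] = 1×205 mm, A_gv = 1640, A_nv = 1×(205 − 2.5×26)×8 = 1120 mm²; tension to near edge: (30 − 0.5×26)×8 = 136 mm². R_n = min(0.6×450×1120, 0.6×345×1640) + 1.0×450×136 = min(302.4, 339.48) + 61.2 = 363.6 kN. φR_n = 0.75 × 363.6 = 272.7 kN.
Governing: min(401.1, 405.0, 360.2, 321.3, 272.7) = 272.7 kN → block shear.

272.7 kN (block shear governs)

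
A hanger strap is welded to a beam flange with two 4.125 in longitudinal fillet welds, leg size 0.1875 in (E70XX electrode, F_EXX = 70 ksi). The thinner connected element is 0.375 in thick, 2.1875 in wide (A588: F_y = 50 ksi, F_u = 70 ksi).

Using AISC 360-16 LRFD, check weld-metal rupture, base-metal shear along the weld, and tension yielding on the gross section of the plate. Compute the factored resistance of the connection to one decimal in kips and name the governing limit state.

Weld metal: throat = 0.707×0.1875 = 0.13256 in, L = 2×4.125 = 8.25 in. φR_n = 0.75 × 0.6 × 70 × 0.13256 × 8.25 = 34.4 kips.
Base metal shear (0.375 in plate): yield φR_n = 1.0×0.6×50×0.375×8.25 = 92.8 kips; rupture φR_n = 0.75×0.6×70×0.375×8.25 = 97.5 kips; take 92.8 kips (yield).
Tension yield (gross): A_g = 2.1875×0.375 = 0.82031 in². φR_n = 0.90 × 50 × 0.82031 = 36.9 kips.
Governing: min(34.4, 92.8, 36.9) = 34.4 kips → weld metal.

34.4 kips (weld metal governs)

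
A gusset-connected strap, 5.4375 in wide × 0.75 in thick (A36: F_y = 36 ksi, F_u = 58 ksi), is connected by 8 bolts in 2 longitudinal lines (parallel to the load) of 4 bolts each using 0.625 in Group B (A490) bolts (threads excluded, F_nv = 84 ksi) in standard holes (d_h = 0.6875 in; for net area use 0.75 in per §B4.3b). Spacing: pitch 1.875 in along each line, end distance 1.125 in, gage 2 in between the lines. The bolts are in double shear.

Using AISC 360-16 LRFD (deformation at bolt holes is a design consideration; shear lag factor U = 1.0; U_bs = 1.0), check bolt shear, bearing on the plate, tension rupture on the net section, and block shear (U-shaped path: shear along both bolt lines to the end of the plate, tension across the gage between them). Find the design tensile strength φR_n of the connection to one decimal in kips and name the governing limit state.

Bolt shear: A_b = π(0.625)²/4 = 0.3068 in². φR_n = 0.75 × 84 × 0.3068 × 8 × 2 = 309.3 kips.
Bearing (0.75 in plate, F_u = 58 ksi): end bolts L_c = 1.125 − 0.6875/2 = 0.78125, R_n = min(1.2×0.78125×0.75×58, 2.4×0.625×0.75×58) = 40.781 kips/bolt; interior L_c = 1.875 − 0.6875 = 1.1875, R_n = 61.988 kips/bolt. φR_n = 0.75 × (2×40.781 + 6×61.988) = 340.1 kips.
Tension rupture (net): A_n = (5.4375 − 2×0.75)×0.75 = 2.9531 in² (U = 1.0, A_e = A_n). φR_n = 0.75 × 58 × 2.9531 = 128.5 kips.
Block shear: shear path 2×[1.125+3×1.875] = 2×6.75 in, A_gv = 10.125, A_nv = 2×(6.75 − 3.5×0.75)×0.75 = 6.1875 in²; tension across gage: (2 − 1×0.75)×0.75 = 0.9375 in². R_n = min(0.6×58×6.1875, 0.6×36×10.125) + 1.0×58×0.9375 = min(215.33, 218.7) + 54.375 = 269.71 kips. φR_n = 0.75 × 269.71 = 202.3 kips.
Governing: min(309.3, 340.1, 128.5, 202.3) = 128.5 kips → net-section rupture.

128.5 kips (net-section rupture governs)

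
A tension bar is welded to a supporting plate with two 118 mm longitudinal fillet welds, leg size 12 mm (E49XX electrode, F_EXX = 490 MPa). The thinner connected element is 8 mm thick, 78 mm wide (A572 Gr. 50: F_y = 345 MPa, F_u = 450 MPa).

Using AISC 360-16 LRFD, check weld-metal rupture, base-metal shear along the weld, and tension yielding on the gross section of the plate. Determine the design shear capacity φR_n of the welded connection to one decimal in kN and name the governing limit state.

193.8 kN (gross-section yield governs)

Weld metal: throat = 0.707×12 = 8.484 mm, L = 2×118 = 236 mm. φR_n = 0.75 × 0.6 × 490 × 8.484 × 236 = 441.5 kN.
Base metal shear (8 mm plate): yield φR_n = 1.0×0.6×345×8×236 = 390.8 kN; rupture φR_n = 0.75×0.6×450×8×236 = 382.3 kN; take 382.3 kN (rupture).
Tension yield (gross): A_g = 78×8 = 624 mm². φR_n = 0.90 × 345 × 624 = 193.8 kN.
Governing: min(441.5, 382.3, 193.8) = 193.8 kN → gross-section yield.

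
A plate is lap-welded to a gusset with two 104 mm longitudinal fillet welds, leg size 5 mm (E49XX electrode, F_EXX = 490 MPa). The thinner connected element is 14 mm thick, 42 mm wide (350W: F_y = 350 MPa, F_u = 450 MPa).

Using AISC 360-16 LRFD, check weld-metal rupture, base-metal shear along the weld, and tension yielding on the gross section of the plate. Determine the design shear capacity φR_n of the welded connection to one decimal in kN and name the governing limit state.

162.1 kN (weld metal governs)

Weld metal: throat = 0.707×5 = 3.535 mm, L = 2×104 = 208 mm. φR_n = 0.75 × 0.6 × 490 × 3.535 × 208 = 162.1 kN.
Base metal shear (14 mm plate): yield φR_n = 1.0×0.6×350×14×208 = 611.5 kN; rupture φR_n = 0.75×0.6×450×14×208 = 589.7 kN; take 589.7 kN (rupture).
Tension yield (gross): A_g = 42×14 = 588 mm². φR_n = 0.90 × 350 × 588 = 185.2 kN.
Governing: min(162.1, 589.7, 185.2) = 162.1 kN → weld metal.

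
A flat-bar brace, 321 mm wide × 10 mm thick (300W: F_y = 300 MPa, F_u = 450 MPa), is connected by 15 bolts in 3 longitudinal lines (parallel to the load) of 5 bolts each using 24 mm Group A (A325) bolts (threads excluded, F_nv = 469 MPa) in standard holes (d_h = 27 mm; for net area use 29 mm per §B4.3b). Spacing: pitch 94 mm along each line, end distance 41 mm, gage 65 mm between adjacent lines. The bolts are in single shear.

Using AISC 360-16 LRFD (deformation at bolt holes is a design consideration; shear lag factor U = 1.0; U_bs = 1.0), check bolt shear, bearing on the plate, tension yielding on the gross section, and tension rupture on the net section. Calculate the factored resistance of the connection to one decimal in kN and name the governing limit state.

789.8 kN (net-section rupture governs)

Bolt shear: A_b = π(24)²/4 = 452.39 mm². φR_n = 0.75 × 469 × 452.39 × 15 × 1 = 2386.9 kN.
Bearing (10 mm plate, F_u = 450 MPa): end bolts L_c = 41 − 27/2 = 27.5, R_n = min(1.2×27.5×10×450, 2.4×24×10×450) = 148.5 kN/bolt; interior L_c = 94 − 27 = 67, R_n = 259.2 kN/bolt. φR_n = 0.75 × (3×148.5 + 12×259.2) = 2666.9 kN.
Tension yield (gross): A_g = 321×10 = 3210 mm². φR_n = 0.90 × 300 × 3210 = 866.7 kN.
Tension rupture (net): A_n = (321 − 3×29)×10 = 2340 mm² (U = 1.0, A_e = A_n). φR_n = 0.75 × 450 × 2340 = 789.8 kN.
Governing: min(2386.9, 2666.9, 866.7, 789.8) = 789.8 kN → net-section rupture.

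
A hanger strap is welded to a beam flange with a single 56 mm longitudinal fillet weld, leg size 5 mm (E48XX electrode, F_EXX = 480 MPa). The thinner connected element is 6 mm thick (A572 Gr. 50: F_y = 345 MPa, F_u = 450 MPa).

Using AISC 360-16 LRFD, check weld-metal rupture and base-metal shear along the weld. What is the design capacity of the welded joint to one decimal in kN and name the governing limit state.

Weld metal: throat = 0.707×5 = 3.535 mm, L = 56 mm. φR_n = 0.75 × 0.6 × 480 × 3.535 × 56 = 42.8 kN.
Base metal shear (6 mm plate): yield φR_n = 1.0×0.6×345×6×56 = 69.6 kN; rupture φR_n = 0.75×0.6×450×6×56 = 68.0 kN; take 68.0 kN (rupture).
Governing: min(42.8, 68.0) = 42.8 kN → weld metal.

42.8 kN (weld metal governs)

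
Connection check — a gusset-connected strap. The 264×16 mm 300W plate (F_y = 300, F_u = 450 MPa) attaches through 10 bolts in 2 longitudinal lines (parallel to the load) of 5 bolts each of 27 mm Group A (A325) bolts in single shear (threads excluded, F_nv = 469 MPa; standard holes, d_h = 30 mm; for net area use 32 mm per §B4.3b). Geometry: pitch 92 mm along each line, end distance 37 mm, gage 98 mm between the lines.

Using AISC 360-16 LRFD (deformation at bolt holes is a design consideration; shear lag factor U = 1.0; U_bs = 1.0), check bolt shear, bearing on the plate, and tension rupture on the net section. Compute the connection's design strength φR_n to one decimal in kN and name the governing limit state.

Bolt shear: A_b = π(27)²/4 = 572.56 mm². φR_n = 0.75 × 469 × 572.56 × 10 × 1 = 2014.0 kN.
Bearing (16 mm plate, F_u = 450 MPa): end bolts L_c = 37 − 30/2 = 22, R_n = min(1.2×22×16×450, 2.4×27×16×450) = 190.08 kN/bolt; interior L_c = 92 − 30 = 62, R_n = 466.56 kN/bolt. φR_n = 0.75 × (2×190.08 + 8×466.56) = 3084.5 kN.
Tension rupture (net): A_n = (264 − 2×32)×16 = 3200 mm² (U = 1.0, A_e = A_n). φR_n = 0.75 × 450 × 3200 = 1080.0 kN.
Governing: min(2014.0, 3084.5, 1080.0) = 1080.0 kN → net-section rupture.

1080.0 kN (net-section rupture governs)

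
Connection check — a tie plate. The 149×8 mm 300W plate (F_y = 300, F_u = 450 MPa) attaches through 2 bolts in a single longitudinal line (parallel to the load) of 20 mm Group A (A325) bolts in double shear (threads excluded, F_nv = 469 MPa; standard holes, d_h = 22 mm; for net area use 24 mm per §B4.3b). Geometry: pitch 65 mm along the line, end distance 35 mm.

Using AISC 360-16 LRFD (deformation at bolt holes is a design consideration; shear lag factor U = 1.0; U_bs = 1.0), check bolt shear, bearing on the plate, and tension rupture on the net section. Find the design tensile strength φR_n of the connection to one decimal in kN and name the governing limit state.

Bolt shear: A_b = π(20)²/4 = 314.16 mm². φR_n = 0.75 × 469 × 314.16 × 2 × 2 = 442.0 kN.
Bearing (8 mm plate, F_u = 450 MPa): end bolts L_c = 35 − 22/2 = 24, R_n = min(1.2×24×8×450, 2.4×20×8×450) = 103.68 kN/bolt; interior L_c = 65 − 22 = 43, R_n = 172.8 kN/bolt. φR_n = 0.75 × (1×103.68 + 1×172.8) = 207.4 kN.
Tension rupture (net): A_n = (149 − 1×24)×8 = 1000 mm² (U = 1.0, A_e = A_n). φR_n = 0.75 × 450 × 1000 = 337.5 kN.
Governing: min(442.0, 207.4, 337.5) = 207.4 kN → bearing.

207.4 kN (bearing governs)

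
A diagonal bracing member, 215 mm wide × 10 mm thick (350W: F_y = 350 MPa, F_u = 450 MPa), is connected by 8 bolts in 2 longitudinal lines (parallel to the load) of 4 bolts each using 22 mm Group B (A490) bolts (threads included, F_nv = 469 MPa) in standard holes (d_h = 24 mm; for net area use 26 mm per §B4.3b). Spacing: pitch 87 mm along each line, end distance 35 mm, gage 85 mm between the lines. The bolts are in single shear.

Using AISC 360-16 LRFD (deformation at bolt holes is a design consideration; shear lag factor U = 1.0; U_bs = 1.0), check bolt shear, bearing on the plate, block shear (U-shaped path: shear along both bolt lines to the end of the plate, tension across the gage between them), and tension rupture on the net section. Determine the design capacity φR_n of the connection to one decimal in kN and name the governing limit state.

Bolt shear: A_b = π(22)²/4 = 380.13 mm². φR_n = 0.75 × 469 × 380.13 × 8 × 1 = 1069.7 kN.
Bearing (10 mm plate, F_u = 450 MPa): end bolts L_c = 35 − 24/2 = 23, R_n = min(1.2×23×10×450, 2.4×22×10×450) = 124.2 kN/bolt; interior L_c = 87 − 24 = 63, R_n = 237.6 kN/bolt. φR_n = 0.75 × (2×124.2 + 6×237.6) = 1255.5 kN.
Block shear: shear path 2×[35+3×87] = 2×296 mm, A_gv = 5920, A_nv = 2×(296 − 3.5×26)×10 = 4100 mm²; tension across gage: (85 − 1×26)×10 = 590 mm². R_n = min(0.6×450×4100, 0.6×350×5920) + 1.0×450×590 = min(1107, 1243.2) + 265.5 = 1372.5 kN. φR_n = 0.75 × 1372.5 = 1029.4 kN.
Tension rupture (net): A_n = (215 − 2×26)×10 = 1630 mm² (U = 1.0, A_e = A_n). φR_n = 0.75 × 450 × 1630 = 550.1 kN.
Governing: min(1069.7, 1255.5, 1029.4, 550.1) = 550.1 kN → net-section rupture.

550.1 kN (net-section rupture governs)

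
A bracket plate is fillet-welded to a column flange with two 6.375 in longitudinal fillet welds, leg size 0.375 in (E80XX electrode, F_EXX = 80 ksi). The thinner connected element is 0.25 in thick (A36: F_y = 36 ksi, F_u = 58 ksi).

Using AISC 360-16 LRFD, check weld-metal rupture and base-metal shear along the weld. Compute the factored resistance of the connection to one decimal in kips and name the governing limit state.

68.9 kips (base-metal shear governs)

Weld metal: throat = 0.707×0.375 = 0.26513 in, L = 2×6.375 = 12.75 in. φR_n = 0.75 × 0.6 × 80 × 0.26513 × 12.75 = 121.7 kips.
Base metal shear (0.25 in plate): yield φR_n = 1.0×0.6×36×0.25×12.75 = 68.9 kips; rupture φR_n = 0.75×0.6×58×0.25×12.75 = 83.2 kips; take 68.9 kips (yield).
Governing: min(121.7, 68.9) = 68.9 kips → base-metal shear.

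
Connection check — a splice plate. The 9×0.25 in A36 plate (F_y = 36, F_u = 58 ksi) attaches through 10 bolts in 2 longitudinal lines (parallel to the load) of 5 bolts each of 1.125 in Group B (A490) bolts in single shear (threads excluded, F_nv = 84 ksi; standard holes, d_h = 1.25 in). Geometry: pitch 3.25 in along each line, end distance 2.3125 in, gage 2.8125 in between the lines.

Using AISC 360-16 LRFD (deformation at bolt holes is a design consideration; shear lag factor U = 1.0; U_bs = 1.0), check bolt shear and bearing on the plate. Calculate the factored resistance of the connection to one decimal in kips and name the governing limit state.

252.8 kips (bearing governs)

Bolt shear: A_b = π(1.125)²/4 = 0.99402 in². φR_n = 0.75 × 84 × 0.99402 × 10 × 1 = 626.2 kips.
Bearing (0.25 in plate, F_u = 58 ksi): end bolts L_c = 2.3125 − 1.25/2 = 1.6875, R_n = min(1.2×1.6875×0.25×58, 2.4×1.125×0.25×58) = 29.363 kips/bolt; interior L_c = 3.25 − 1.25 = 2, R_n = 34.8 kips/bolt. φR_n = 0.75 × (2×29.363 + 8×34.8) = 252.8 kips.
Governing: min(626.2, 252.8) = 252.8 kips → bearing.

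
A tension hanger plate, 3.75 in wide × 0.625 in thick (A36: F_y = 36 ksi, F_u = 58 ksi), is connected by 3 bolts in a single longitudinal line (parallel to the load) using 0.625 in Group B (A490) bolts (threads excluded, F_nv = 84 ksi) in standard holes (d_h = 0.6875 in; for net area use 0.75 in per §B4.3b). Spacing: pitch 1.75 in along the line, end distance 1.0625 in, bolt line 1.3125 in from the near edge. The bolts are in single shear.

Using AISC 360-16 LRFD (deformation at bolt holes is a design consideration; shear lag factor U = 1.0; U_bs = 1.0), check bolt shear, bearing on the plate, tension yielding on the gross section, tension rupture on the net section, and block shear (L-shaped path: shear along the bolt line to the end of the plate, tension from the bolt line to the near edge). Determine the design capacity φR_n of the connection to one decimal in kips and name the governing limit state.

58.0 kips (bolt shear governs)

Bolt shear: A_b = π(0.625)²/4 = 0.3068 in². φR_n = 0.75 × 84 × 0.3068 × 3 × 1 = 58.0 kips.
Bearing (0.625 in plate, F_u = 58 ksi): end bolts L_c = 1.0625 − 0.6875/2 = 0.71875, R_n = min(1.2×0.71875×0.625×58, 2.4×0.625×0.625×58) = 31.266 kips/bolt; interior L_c = 1.75 − 0.6875 = 1.0625, R_n = 46.219 kips/bolt. φR_n = 0.75 × (1×31.266 + 2×46.219) = 92.8 kips.
Tension yield (gross): A_g = 3.75×0.625 = 2.3438 in². φR_n = 0.90 × 36 × 2.3438 = 75.9 kips.
Tension rupture (net): A_n = (3.75 − 1×0.75)×0.625 = 1.875 in² (U = 1.0, A_e = A_n). φR_n = 0.75 × 58 × 1.875 = 81.6 kips.
Block shear: shear path 1×[1.0625+2×1.75] = 1×4.5625 in, A_gv = 2.8516, A_nv = 1×(4.5625 − 2.5×0.75)×0.625 = 1.6797 in²; tension to near edge: (1.3125 − 0.5×0.75)×0.625 = 0.58594 in². R_n = min(0.6×58×1.6797, 0.6×36×2.8516) + 1.0×58×0.58594 = min(58.454, 61.595) + 33.985 = 92.439 kips. φR_n = 0.75 × 92.439 = 69.3 kips.
Governing: min(58.0, 92.8, 75.9, 81.6, 69.3) = 58.0 kips → bolt shear.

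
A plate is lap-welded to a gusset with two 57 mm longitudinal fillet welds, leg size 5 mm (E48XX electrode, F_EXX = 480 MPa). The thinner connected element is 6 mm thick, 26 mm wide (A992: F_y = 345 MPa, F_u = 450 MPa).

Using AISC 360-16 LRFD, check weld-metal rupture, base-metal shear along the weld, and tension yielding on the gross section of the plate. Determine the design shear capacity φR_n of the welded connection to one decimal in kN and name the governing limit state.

Weld metal: throat = 0.707×5 = 3.535 mm, L = 2×57 = 114 mm. φR_n = 0.75 × 0.6 × 480 × 3.535 × 114 = 87.0 kN.
Base metal shear (6 mm plate): yield φR_n = 1.0×0.6×345×6×114 = 141.6 kN; rupture φR_n = 0.75×0.6×450×6×114 = 138.5 kN; take 138.5 kN (rupture).
Tension yield (gross): A_g = 26×6 = 156 mm². φR_n = 0.90 × 345 × 156 = 48.4 kN.
Governing: min(87.0, 138.5, 48.4) = 48.4 kN → gross-section yield.

48.4 kN (gross-section yield governs)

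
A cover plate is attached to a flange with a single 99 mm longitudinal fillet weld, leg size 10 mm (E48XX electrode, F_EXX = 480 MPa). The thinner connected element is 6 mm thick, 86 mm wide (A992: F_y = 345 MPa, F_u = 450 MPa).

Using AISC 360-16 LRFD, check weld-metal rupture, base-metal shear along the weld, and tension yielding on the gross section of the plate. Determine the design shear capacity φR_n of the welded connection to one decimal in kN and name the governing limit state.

Weld metal: throat = 0.707×10 = 7.07 mm, L = 99 mm. φR_n = 0.75 × 0.6 × 480 × 7.07 × 99 = 151.2 kN.
Base metal shear (6 mm plate): yield φR_n = 1.0×0.6×345×6×99 = 123.0 kN; rupture φR_n = 0.75×0.6×450×6×99 = 120.3 kN; take 120.3 kN (rupture).
Tension yield (gross): A_g = 86×6 = 516 mm². φR_n = 0.90 × 345 × 516 = 160.2 kN.
Governing: min(151.2, 120.3, 160.2) = 120.3 kN → base-metal shear.

120.3 kN (base-metal shear governs)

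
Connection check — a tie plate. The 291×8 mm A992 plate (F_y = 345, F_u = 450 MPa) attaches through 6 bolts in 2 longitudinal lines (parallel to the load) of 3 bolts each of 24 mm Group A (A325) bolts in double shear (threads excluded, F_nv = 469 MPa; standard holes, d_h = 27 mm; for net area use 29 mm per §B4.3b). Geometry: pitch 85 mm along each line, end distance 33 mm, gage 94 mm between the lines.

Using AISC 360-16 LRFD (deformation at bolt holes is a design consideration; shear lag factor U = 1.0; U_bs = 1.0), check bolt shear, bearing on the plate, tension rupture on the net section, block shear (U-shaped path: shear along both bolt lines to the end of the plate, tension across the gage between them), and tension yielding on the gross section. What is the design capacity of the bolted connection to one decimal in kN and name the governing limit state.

598.3 kN (block shear governs)

Bolt shear: A_b = π(24)²/4 = 452.39 mm². φR_n = 0.75 × 469 × 452.39 × 6 × 2 = 1909.5 kN.
Bearing (8 mm plate, F_u = 450 MPa): end bolts L_c = 33 − 27/2 = 19.5, R_n = min(1.2×19.5×8×450, 2.4×24×8×450) = 84.24 kN/bolt; interior L_c = 85 − 27 = 58, R_n = 207.36 kN/bolt. φR_n = 0.75 × (2×84.24 + 4×207.36) = 748.4 kN.
Tension rupture (net): A_n = (291 − 2×29)×8 = 1864 mm² (U = 1.0, A_e = A_n). φR_n = 0.75 × 450 × 1864 = 629.1 kN.
Block shear: shear path 2×[33+2×85] = 2×203 mm, A_gv = 3248, A_nv = 2×(203 − 2.5×29)×8 = 2088 mm²; tension across gage: (94 − 1×29)×8 = 520 mm². R_n = min(0.6×450×2088, 0.6×345×3248) + 1.0×450×520 = min(563.76, 672.34) + 234 = 797.76 kN. φR_n = 0.75 × 797.76 = 598.3 kN.
Tension yield (gross): A_g = 291×8 = 2328 mm². φR_n = 0.90 × 345 × 2328 = 722.8 kN.
Governing: min(1909.5, 748.4, 629.1, 598.3, 722.8) = 598.3 kN → block shear.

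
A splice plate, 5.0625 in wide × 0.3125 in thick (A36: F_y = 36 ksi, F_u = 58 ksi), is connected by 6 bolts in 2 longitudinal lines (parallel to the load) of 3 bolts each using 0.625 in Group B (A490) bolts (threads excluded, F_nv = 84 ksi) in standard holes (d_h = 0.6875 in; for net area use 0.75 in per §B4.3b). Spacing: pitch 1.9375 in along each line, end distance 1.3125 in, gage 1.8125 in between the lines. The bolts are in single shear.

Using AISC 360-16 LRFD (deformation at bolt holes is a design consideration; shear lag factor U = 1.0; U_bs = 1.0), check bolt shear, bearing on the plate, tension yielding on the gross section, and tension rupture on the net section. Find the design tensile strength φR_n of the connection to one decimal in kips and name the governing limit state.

Bolt shear: A_b = π(0.625)²/4 = 0.3068 in². φR_n = 0.75 × 84 × 0.3068 × 6 × 1 = 116.0 kips.
Bearing (0.3125 in plate, F_u = 58 ksi): end bolts L_c = 1.3125 − 0.6875/2 = 0.96875, R_n = min(1.2×0.96875×0.3125×58, 2.4×0.625×0.3125×58) = 21.07 kips/bolt; interior L_c = 1.9375 − 0.6875 = 1.25, R_n = 27.188 kips/bolt. φR_n = 0.75 × (2×21.07 + 4×27.188) = 113.2 kips.
Tension yield (gross): A_g = 5.0625×0.3125 = 1.582 in². φR_n = 0.90 × 36 × 1.582 = 51.3 kips.
Tension rupture (net): A_n = (5.0625 − 2×0.75)×0.3125 = 1.1133 in² (U = 1.0, A_e = A_n). φR_n = 0.75 × 58 × 1.1133 = 48.4 kips.
Governing: min(116.0, 113.2, 51.3, 48.4) = 48.4 kips → net-section rupture.

48.4 kips (net-section rupture governs)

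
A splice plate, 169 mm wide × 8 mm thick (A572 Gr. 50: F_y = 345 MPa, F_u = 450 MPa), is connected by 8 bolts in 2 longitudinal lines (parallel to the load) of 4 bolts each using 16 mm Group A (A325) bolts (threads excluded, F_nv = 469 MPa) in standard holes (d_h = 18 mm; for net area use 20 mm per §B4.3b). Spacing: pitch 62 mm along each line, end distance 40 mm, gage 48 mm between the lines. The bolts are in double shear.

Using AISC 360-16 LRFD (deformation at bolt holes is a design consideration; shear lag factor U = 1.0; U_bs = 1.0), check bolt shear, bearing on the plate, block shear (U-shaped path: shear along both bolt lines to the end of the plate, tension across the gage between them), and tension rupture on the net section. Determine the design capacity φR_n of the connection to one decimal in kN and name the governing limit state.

Bolt shear: A_b = π(16)²/4 = 201.06 mm². φR_n = 0.75 × 469 × 201.06 × 8 × 2 = 1131.6 kN.
Bearing (8 mm plate, F_u = 450 MPa): end bolts L_c = 40 − 18/2 = 31, R_n = min(1.2×31×8×450, 2.4×16×8×450) = 133.92 kN/bolt; interior L_c = 62 − 18 = 44, R_n = 138.24 kN/bolt. φR_n = 0.75 × (2×133.92 + 6×138.24) = 823.0 kN.
Block shear: shear path 2×[40+3×62] = 2×226 mm, A_gv = 3616, A_nv = 2×(226 − 3.5×20)×8 = 2496 mm²; tension across gage: (48 − 1×20)×8 = 224 mm². R_n = min(0.6×450×2496, 0.6×345×3616) + 1.0×450×224 = min(673.92, 748.51) + 100.8 = 774.72 kN. φR_n = 0.75 × 774.72 = 581.0 kN.
Tension rupture (net): A_n = (169 − 2×20)×8 = 1032 mm² (U = 1.0, A_e = A_n). φR_n = 0.75 × 450 × 1032 = 348.3 kN.
Governing: min(1131.6, 823.0, 581.0, 348.3) = 348.3 kN → net-section rupture.

348.3 kN (net-section rupture governs)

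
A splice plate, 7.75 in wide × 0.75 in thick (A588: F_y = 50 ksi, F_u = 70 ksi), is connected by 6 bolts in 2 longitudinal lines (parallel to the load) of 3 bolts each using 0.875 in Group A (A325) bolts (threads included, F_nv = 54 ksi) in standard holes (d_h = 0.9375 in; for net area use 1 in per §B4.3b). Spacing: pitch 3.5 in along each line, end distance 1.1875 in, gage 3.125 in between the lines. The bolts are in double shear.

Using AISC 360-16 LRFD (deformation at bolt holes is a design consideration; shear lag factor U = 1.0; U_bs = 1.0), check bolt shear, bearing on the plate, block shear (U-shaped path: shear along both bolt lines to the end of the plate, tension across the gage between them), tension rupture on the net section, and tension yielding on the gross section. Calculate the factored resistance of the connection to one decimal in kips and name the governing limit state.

Bolt shear: A_b = π(0.875)²/4 = 0.60132 in². φR_n = 0.75 × 54 × 0.60132 × 6 × 2 = 292.2 kips.
Bearing (0.75 in plate, F_u = 70 ksi): end bolts L_c = 1.1875 − 0.9375/2 = 0.71875, R_n = min(1.2×0.71875×0.75×70, 2.4×0.875×0.75×70) = 45.281 kips/bolt; interior L_c = 3.5 − 0.9375 = 2.5625, R_n = 110.25 kips/bolt. φR_n = 0.75 × (2×45.281 + 4×110.25) = 398.7 kips.
Block shear: shear path 2×[1.1875+2×3.5] = 2×8.1875 in, A_gv = 12.281, A_nv = 2×(8.1875 − 2.5×1)×0.75 = 8.5313 in²; tension across gage: (3.125 − 1×1)×0.75 = 1.5938 in². R_n = min(0.6×70×8.5313, 0.6×50×12.281) + 1.0×70×1.5938 = min(358.31, 368.43) + 111.57 = 469.88 kips. φR_n = 0.75 × 469.88 = 352.4 kips.
Tension rupture (net): A_n = (7.75 − 2×1)×0.75 = 4.3125 in² (U = 1.0, A_e = A_n). φR_n = 0.75 × 70 × 4.3125 = 226.4 kips.
Tension yield (gross): A_g = 7.75×0.75 = 5.8125 in². φR_n = 0.90 × 50 × 5.8125 = 261.6 kips.
Governing: min(292.2, 398.7, 352.4, 226.4, 261.6) = 226.4 kips → net-section rupture.

226.4 kips (net-section rupture governs)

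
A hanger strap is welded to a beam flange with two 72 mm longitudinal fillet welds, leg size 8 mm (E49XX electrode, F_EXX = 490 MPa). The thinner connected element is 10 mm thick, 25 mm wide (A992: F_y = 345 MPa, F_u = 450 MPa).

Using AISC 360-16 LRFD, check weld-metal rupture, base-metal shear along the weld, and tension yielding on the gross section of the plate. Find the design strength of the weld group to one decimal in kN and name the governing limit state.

77.6 kN (gross-section yield governs)

Weld metal: throat = 0.707×8 = 5.656 mm, L = 2×72 = 144 mm. φR_n = 0.75 × 0.6 × 490 × 5.656 × 144 = 179.6 kN.
Base metal shear (10 mm plate): yield φR_n = 1.0×0.6×345×10×144 = 298.1 kN; rupture φR_n = 0.75×0.6×450×10×144 = 291.6 kN; take 291.6 kN (rupture).
Tension yield (gross): A_g = 25×10 = 250 mm². φR_n = 0.90 × 345 × 250 = 77.6 kN.
Governing: min(179.6, 291.6, 77.6) = 77.6 kN → gross-section yield.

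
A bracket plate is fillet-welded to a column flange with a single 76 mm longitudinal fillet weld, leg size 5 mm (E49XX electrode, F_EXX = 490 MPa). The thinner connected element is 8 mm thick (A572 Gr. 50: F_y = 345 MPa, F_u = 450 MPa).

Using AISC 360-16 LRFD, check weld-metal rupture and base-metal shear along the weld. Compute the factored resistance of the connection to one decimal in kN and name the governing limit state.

59.2 kN (weld metal governs)

Weld metal: throat = 0.707×5 = 3.535 mm, L = 76 mm. φR_n = 0.75 × 0.6 × 490 × 3.535 × 76 = 59.2 kN.
Base metal shear (8 mm plate): yield φR_n = 1.0×0.6×345×8×76 = 125.9 kN; rupture φR_n = 0.75×0.6×450×8×76 = 123.1 kN; take 123.1 kN (rupture).
Governing: min(59.2, 123.1) = 59.2 kN → weld metal.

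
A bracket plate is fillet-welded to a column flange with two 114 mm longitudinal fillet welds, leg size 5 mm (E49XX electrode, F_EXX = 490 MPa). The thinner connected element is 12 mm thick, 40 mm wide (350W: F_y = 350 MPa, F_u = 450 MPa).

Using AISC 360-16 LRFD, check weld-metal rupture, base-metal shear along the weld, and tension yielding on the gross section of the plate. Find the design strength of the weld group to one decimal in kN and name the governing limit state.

151.2 kN (gross-section yield governs)

Weld metal: throat = 0.707×5 = 3.535 mm, L = 2×114 = 228 mm. φR_n = 0.75 × 0.6 × 490 × 3.535 × 228 = 177.7 kN.
Base metal shear (12 mm plate): yield φR_n = 1.0×0.6×350×12×228 = 574.6 kN; rupture φR_n = 0.75×0.6×450×12×228 = 554.0 kN; take 554.0 kN (rupture).
Tension yield (gross): A_g = 40×12 = 480 mm². φR_n = 0.90 × 350 × 480 = 151.2 kN.
Governing: min(177.7, 554.0, 151.2) = 151.2 kN → gross-section yield.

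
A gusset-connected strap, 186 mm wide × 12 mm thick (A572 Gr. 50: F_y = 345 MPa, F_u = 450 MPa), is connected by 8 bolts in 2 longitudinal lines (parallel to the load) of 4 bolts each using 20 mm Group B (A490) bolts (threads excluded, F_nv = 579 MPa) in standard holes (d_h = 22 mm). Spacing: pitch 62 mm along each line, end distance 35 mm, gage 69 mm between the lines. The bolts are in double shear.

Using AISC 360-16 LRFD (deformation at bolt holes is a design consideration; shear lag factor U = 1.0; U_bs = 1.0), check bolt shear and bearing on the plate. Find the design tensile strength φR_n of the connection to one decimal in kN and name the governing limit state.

Bolt shear: A_b = π(20)²/4 = 314.16 mm². φR_n = 0.75 × 579 × 314.16 × 8 × 2 = 2182.8 kN.
Bearing (12 mm plate, F_u = 450 MPa): end bolts L_c = 35 − 22/2 = 24, R_n = min(1.2×24×12×450, 2.4×20×12×450) = 155.52 kN/bolt; interior L_c = 62 − 22 = 40, R_n = 259.2 kN/bolt. φR_n = 0.75 × (2×155.52 + 6×259.2) = 1399.7 kN.
Governing: min(2182.8, 1399.7) = 1399.7 kN → bearing.

1399.7 kN (bearing governs)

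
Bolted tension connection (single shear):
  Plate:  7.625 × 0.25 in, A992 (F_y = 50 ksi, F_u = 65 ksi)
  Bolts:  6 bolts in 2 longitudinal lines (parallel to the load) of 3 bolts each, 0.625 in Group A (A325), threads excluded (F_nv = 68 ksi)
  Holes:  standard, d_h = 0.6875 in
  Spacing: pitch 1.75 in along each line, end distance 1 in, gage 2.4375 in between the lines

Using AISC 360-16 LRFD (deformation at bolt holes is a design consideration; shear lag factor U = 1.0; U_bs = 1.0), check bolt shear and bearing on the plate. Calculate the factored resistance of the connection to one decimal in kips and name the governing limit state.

81.4 kips (bearing governs)

Bolt shear: A_b = π(0.625)²/4 = 0.3068 in². φR_n = 0.75 × 68 × 0.3068 × 6 × 1 = 93.9 kips.
Bearing (0.25 in plate, F_u = 65 ksi): end bolts L_c = 1 − 0.6875/2 = 0.65625, R_n = min(1.2×0.65625×0.25×65, 2.4×0.625×0.25×65) = 12.797 kips/bolt; interior L_c = 1.75 − 0.6875 = 1.0625, R_n = 20.719 kips/bolt. φR_n = 0.75 × (2×12.797 + 4×20.719) = 81.4 kips.
Governing: min(93.9, 81.4) = 81.4 kips → bearing.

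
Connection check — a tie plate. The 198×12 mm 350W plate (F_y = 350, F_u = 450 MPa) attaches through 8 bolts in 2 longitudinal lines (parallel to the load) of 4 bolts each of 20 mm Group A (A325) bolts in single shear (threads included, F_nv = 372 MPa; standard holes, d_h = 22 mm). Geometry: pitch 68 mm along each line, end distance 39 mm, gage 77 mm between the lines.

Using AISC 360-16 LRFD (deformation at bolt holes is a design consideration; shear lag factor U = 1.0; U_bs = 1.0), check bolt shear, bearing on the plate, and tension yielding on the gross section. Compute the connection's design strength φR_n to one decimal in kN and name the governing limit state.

Bolt shear: A_b = π(20)²/4 = 314.16 mm². φR_n = 0.75 × 372 × 314.16 × 8 × 1 = 701.2 kN.
Bearing (12 mm plate, F_u = 450 MPa): end bolts L_c = 39 − 22/2 = 28, R_n = min(1.2×28×12×450, 2.4×20×12×450) = 181.44 kN/bolt; interior L_c = 68 − 22 = 46, R_n = 259.2 kN/bolt. φR_n = 0.75 × (2×181.44 + 6×259.2) = 1438.6 kN.
Tension yield (gross): A_g = 198×12 = 2376 mm². φR_n = 0.90 × 350 × 2376 = 748.4 kN.
Governing: min(701.2, 1438.6, 748.4) = 701.2 kN → bolt shear.

701.2 kN (bolt shear governs)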